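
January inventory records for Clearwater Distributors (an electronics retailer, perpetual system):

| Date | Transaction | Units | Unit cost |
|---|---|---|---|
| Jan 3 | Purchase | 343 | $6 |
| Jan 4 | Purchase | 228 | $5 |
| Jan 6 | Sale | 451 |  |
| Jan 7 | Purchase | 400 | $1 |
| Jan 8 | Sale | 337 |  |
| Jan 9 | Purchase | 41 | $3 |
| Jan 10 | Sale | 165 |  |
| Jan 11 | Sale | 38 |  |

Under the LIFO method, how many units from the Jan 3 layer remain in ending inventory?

Jan 6, 451 sold [LIFO — newest first]: 228 @ $5 + 223 @ $6 = $2,478
Jan 8, 337 sold [LIFO — newest first]: 337 @ $1 = $337
Jan 10, 165 sold [LIFO — newest first]: 41 @ $3 + 63 @ $1 + 61 @ $6 = $552
Jan 11, 38 sold [LIFO — newest first]: 38 @ $6 = $228
Total COGS = $2,478 + $337 + $552 + $228 = $3,595
Ending inventory: 21 @ $6 = $126

21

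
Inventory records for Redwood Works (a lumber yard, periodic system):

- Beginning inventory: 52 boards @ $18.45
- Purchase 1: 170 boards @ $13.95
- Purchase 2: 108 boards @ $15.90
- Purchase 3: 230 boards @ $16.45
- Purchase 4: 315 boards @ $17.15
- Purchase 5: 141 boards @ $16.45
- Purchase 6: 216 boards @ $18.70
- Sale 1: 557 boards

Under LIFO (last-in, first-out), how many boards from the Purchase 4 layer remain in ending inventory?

115

Sale 1 (557) [LIFO — newest first]: 216 @ $18.70 + 141 @ $16.45 + 200 @ $17.15 = $9,788.65
Ending inventory: 52 @ $18.45 + 170 @ $13.95 + 108 @ $15.90 + 230 @ $16.45 + 115 @ $17.15 = $10,803.85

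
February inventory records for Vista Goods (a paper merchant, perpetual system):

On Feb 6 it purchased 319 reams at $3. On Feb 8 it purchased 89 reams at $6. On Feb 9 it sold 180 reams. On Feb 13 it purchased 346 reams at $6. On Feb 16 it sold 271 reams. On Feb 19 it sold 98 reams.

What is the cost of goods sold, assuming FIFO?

Feb 9, 180 sold [FIFO — oldest first]: 180 @ $3 = $540
Feb 16, 271 sold [FIFO — oldest first]: 139 @ $3 + 89 @ $6 + 43 @ $6 = $1,209
Feb 19, 98 sold [FIFO — oldest first]: 98 @ $6 = $588
Total COGS = $540 + $1,209 + $588 = $2,337
Ending inventory: 205 @ $6 = $1,230

COGS = $2,337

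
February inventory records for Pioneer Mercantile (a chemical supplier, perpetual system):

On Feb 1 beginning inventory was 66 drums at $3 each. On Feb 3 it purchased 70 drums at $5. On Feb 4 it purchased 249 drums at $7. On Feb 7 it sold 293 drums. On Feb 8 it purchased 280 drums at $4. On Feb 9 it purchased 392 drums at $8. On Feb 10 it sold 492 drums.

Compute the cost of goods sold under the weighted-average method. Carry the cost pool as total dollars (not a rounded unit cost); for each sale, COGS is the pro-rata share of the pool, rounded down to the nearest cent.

COGS = $4,836.86

After Feb 1: 66 on hand, pool $198.00 (≈ $3.0000 each)
After Feb 3: 136 on hand, pool $548.00 (≈ $4.0294 each)
After Feb 4: 385 on hand, pool $2,291.00 (≈ $5.9506 each)
Feb 7, sell 293: 293/385 × $2,291.00 → $1,743.54
After Feb 8: 372 on hand, pool $1,667.46 (≈ $4.4824 each)
After Feb 9: 764 on hand, pool $4,803.46 (≈ $6.2873 each)
Feb 10, sell 492: 492/764 × $4,803.46 → $3,093.32
Total COGS = $1,743.54 + $3,093.32 = $4,836.86
Ending inventory (cost pool remaining) = $1,710.14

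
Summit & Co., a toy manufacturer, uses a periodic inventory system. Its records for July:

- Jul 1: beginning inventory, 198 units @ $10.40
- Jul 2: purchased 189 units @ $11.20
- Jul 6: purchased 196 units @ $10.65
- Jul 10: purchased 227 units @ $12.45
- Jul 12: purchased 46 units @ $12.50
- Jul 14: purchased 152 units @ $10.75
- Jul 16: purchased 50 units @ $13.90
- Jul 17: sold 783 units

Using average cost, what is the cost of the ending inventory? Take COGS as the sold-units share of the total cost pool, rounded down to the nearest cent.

Jul 17, sell 783: 783/1058 × $11,993.55 → $8,876.13
Ending inventory (cost pool remaining) = $3,117.42
Check: goods available $11,993.55 = COGS $8,876.13 + ending $3,117.42

Ending inventory = $3,117.42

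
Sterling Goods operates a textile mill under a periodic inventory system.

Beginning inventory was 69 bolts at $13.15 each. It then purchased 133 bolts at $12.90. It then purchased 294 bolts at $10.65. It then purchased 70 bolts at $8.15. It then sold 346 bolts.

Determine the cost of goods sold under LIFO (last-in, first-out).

COGS = $3,509.90

Sale 1 (346) [LIFO — newest first]: 70 @ $8.15 + 276 @ $10.65 = $3,509.90
Ending inventory: 69 @ $13.15 + 133 @ $12.90 + 18 @ $10.65 = $2,814.75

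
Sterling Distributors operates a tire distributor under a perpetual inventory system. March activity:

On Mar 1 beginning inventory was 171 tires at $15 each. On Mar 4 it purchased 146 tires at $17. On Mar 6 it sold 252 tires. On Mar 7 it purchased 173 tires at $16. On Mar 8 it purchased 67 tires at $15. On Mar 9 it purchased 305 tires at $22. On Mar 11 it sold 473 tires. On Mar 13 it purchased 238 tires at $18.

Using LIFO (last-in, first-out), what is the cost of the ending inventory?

Ending inventory = $6,411

Mar 6, 252 sold [LIFO — newest first]: 146 @ $17 + 106 @ $15 = $4,072
Mar 11, 473 sold [LIFO — newest first]: 305 @ $22 + 67 @ $15 + 101 @ $16 = $9,331
Total COGS = $4,072 + $9,331 = $13,403
Ending inventory: 65 @ $15 + 72 @ $16 + 238 @ $18 = $6,411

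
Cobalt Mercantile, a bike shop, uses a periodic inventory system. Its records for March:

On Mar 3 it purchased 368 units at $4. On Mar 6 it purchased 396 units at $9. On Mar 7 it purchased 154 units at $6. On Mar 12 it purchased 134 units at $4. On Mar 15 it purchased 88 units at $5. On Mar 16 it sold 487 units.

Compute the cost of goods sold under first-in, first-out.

COGS = $2,543

Mar 16, 487 sold [FIFO — oldest first]: 368 @ $4 + 119 @ $9 = $2,543
Ending inventory: 277 @ $9 + 154 @ $6 + 134 @ $4 + 88 @ $5 = $4,393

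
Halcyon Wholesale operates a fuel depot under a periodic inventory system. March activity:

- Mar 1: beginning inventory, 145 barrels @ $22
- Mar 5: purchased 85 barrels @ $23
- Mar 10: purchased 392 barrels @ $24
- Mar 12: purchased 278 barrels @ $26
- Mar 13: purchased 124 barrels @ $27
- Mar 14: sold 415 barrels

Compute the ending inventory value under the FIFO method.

Mar 14, 415 sold [FIFO — oldest first]: 145 @ $22 + 85 @ $23 + 185 @ $24 = $9,585
Ending inventory: 207 @ $24 + 278 @ $26 + 124 @ $27 = $15,544

Ending inventory = $15,544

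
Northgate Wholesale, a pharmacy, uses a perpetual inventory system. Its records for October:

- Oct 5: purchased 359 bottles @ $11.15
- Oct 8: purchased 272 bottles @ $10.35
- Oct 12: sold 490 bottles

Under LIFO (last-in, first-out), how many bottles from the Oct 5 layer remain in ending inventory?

Oct 12, 490 sold [LIFO — newest first]: 272 @ $10.35 + 218 @ $11.15 = $5,245.90
Ending inventory: 141 @ $11.15 = $1,572.15

141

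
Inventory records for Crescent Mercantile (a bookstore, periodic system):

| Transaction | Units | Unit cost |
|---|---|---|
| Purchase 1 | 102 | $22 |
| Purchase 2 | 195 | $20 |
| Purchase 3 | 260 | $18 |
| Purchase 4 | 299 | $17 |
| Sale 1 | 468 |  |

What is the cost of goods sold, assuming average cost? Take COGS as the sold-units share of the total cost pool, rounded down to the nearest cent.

COGS = $8,696.81

Sale 1, sell 468: 468/856 × $15,907.00 → $8,696.81
Ending inventory (cost pool remaining) = $7,210.19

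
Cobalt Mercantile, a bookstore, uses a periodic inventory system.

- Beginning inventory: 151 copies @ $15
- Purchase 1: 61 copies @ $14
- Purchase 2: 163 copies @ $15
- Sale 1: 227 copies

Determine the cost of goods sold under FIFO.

COGS = $3,344

Sale 1 (227) [FIFO — oldest first]: 151 @ $15 + 61 @ $14 + 15 @ $15 = $3,344
Ending inventory: 148 @ $15 = $2,220
Check: goods available $5,564 = COGS $3,344 + ending $2,220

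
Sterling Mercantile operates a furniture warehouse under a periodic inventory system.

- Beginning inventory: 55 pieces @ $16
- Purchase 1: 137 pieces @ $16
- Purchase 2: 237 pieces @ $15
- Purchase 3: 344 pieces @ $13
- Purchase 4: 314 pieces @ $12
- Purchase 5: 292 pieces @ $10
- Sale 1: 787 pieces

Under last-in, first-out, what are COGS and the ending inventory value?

COGS = $9,041; ending inventory = $8,746

Sale 1 (787) [LIFO — newest first]: 292 @ $10 + 314 @ $12 + 181 @ $13 = $9,041
Ending inventory: 55 @ $16 + 137 @ $16 + 237 @ $15 + 163 @ $13 = $8,746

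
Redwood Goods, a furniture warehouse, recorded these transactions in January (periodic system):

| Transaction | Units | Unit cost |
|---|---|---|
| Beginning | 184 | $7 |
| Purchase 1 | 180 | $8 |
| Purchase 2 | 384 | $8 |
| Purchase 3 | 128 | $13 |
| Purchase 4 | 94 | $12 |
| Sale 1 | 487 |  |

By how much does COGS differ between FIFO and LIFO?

$1,200

FIFO COGS: 184 @ $7 + 180 @ $8 + 123 @ $8 = $3,712
LIFO COGS: 94 @ $12 + 128 @ $13 + 265 @ $8 = $4,912
Difference = |$3,712 − $4,912| = $1,200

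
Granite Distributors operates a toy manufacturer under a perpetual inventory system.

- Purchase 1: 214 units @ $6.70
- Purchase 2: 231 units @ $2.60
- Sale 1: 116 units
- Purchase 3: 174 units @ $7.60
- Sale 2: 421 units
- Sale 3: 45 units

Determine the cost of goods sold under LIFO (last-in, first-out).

Sale 1 (116) [LIFO — newest first]: 116 @ $2.60 = $301.60
Sale 2 (421) [LIFO — newest first]: 174 @ $7.60 + 115 @ $2.60 + 132 @ $6.70 = $2,505.80
Sale 3 (45) [LIFO — newest first]: 45 @ $6.70 = $301.50
Total COGS = $301.60 + $2,505.80 + $301.50 = $3,108.90
Ending inventory: 37 @ $6.70 = $247.90

COGS = $3,108.90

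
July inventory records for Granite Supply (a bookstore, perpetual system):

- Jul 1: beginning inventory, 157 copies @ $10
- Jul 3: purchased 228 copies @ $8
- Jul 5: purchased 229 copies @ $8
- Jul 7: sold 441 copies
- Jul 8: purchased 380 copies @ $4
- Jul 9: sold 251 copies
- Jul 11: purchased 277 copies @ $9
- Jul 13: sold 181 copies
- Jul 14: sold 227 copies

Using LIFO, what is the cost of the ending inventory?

Jul 7, 441 sold [LIFO — newest first]: 229 @ $8 + 212 @ $8 = $3,528
Jul 9, 251 sold [LIFO — newest first]: 251 @ $4 = $1,004
Jul 13, 181 sold [LIFO — newest first]: 181 @ $9 = $1,629
Jul 14, 227 sold [LIFO — newest first]: 96 @ $9 + 129 @ $4 + 2 @ $8 = $1,396
Total COGS = $3,528 + $1,004 + $1,629 + $1,396 = $7,557
Ending inventory: 157 @ $10 + 14 @ $8 = $1,682

Ending inventory = $1,682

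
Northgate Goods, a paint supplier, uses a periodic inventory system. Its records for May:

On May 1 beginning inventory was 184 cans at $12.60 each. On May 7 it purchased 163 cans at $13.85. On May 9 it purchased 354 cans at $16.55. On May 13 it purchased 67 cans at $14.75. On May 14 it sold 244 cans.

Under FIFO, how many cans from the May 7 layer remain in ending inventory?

103

May 14, 244 sold [FIFO — oldest first]: 184 @ $12.60 + 60 @ $13.85 = $3,149.40
Ending inventory: 103 @ $13.85 + 354 @ $16.55 + 67 @ $14.75 = $8,273.50
Check: goods available $11,422.90 = COGS $3,149.40 + ending $8,273.50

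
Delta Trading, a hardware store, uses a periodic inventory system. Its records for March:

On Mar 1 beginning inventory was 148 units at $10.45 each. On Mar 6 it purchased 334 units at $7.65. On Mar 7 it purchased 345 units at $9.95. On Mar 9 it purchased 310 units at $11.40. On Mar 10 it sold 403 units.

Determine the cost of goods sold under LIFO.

COGS = $4,459.35

Mar 10, 403 sold [LIFO — newest first]: 310 @ $11.40 + 93 @ $9.95 = $4,459.35
Ending inventory: 148 @ $10.45 + 334 @ $7.65 + 252 @ $9.95 = $6,609.10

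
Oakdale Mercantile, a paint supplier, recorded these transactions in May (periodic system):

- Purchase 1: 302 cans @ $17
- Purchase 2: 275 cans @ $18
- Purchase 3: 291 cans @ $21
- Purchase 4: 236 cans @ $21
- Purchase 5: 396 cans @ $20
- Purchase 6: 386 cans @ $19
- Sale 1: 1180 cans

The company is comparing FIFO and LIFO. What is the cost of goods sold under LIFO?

COGS = $23,612

FIFO COGS: 302 @ $17 + 275 @ $18 + 291 @ $21 + 236 @ $21 + 76 @ $20 = $22,671
LIFO COGS: 386 @ $19 + 396 @ $20 + 236 @ $21 + 162 @ $21 = $23,612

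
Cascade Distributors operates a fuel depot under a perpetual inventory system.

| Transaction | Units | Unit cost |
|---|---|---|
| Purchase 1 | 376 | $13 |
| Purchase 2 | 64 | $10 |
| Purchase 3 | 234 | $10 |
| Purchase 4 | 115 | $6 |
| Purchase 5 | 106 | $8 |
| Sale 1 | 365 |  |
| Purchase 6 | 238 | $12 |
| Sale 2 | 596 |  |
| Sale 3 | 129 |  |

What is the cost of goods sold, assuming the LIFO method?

Sale 1 (365) [LIFO — newest first]: 106 @ $8 + 115 @ $6 + 144 @ $10 = $2,978
Sale 2 (596) [LIFO — newest first]: 238 @ $12 + 90 @ $10 + 64 @ $10 + 204 @ $13 = $7,048
Sale 3 (129) [LIFO — newest first]: 129 @ $13 = $1,677
Total COGS = $2,978 + $7,048 + $1,677 = $11,703
Ending inventory: 43 @ $13 = $559

COGS = $11,703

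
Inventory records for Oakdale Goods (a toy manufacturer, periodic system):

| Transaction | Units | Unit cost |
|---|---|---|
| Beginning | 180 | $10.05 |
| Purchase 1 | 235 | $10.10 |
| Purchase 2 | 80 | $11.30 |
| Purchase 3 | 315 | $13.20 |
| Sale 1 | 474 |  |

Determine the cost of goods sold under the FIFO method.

Sale 1 (474) [FIFO — oldest first]: 180 @ $10.05 + 235 @ $10.10 + 59 @ $11.30 = $4,849.20
Ending inventory: 21 @ $11.30 + 315 @ $13.20 = $4,395.30
Check: goods available $9,244.50 = COGS $4,849.20 + ending $4,395.30

COGS = $4,849.20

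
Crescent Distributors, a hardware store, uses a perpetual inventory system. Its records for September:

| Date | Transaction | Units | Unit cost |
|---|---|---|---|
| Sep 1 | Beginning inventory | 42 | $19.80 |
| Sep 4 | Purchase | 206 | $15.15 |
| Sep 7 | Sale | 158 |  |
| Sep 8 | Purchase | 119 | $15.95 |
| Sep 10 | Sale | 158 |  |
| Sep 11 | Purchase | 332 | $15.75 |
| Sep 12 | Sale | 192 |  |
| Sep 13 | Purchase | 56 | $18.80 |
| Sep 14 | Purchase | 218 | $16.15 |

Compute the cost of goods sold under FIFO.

Sep 7, 158 sold [FIFO — oldest first]: 42 @ $19.80 + 116 @ $15.15 = $2,589.00
Sep 10, 158 sold [FIFO — oldest first]: 90 @ $15.15 + 68 @ $15.95 = $2,448.10
Sep 12, 192 sold [FIFO — oldest first]: 51 @ $15.95 + 141 @ $15.75 = $3,034.20
Total COGS = $2,589.00 + $2,448.10 + $3,034.20 = $8,071.30
Ending inventory: 191 @ $15.75 + 56 @ $18.80 + 218 @ $16.15 = $7,581.75

COGS = $8,071.30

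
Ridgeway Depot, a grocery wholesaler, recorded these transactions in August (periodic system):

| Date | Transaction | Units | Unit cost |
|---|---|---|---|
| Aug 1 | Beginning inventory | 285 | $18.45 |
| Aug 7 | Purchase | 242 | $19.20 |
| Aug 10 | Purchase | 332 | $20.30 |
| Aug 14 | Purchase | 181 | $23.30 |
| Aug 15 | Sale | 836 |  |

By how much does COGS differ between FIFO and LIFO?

$920.40

FIFO COGS: 285 @ $18.45 + 242 @ $19.20 + 309 @ $20.30 = $16,177.35
LIFO COGS: 181 @ $23.30 + 332 @ $20.30 + 242 @ $19.20 + 81 @ $18.45 = $17,097.75
Difference = |$16,177.35 − $17,097.75| = $920.40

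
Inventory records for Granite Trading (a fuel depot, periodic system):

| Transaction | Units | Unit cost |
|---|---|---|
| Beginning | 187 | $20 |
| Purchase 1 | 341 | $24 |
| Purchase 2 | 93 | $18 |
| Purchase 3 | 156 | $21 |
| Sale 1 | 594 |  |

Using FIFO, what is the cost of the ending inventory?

Ending inventory = $3,762

Sale 1 (594) [FIFO — oldest first]: 187 @ $20 + 341 @ $24 + 66 @ $18 = $13,112
Ending inventory: 27 @ $18 + 156 @ $21 = $3,762
Check: goods available $16,874 = COGS $13,112 + ending $3,762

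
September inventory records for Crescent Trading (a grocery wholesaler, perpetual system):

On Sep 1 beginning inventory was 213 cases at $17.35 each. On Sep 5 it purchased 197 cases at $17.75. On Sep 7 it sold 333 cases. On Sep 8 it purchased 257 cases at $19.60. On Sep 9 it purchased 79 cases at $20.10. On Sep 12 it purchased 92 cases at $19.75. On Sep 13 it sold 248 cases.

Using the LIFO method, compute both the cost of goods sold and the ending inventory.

Sep 7, 333 sold [LIFO — newest first]: 197 @ $17.75 + 136 @ $17.35 = $5,856.35
Sep 13, 248 sold [LIFO — newest first]: 92 @ $19.75 + 79 @ $20.10 + 77 @ $19.60 = $4,914.10
Total COGS = $5,856.35 + $4,914.10 = $10,770.45
Ending inventory: 77 @ $17.35 + 180 @ $19.60 = $4,863.95
Check: goods available $15,634.40 = COGS $10,770.45 + ending $4,863.95

COGS = $10,770.45; ending inventory = $4,863.95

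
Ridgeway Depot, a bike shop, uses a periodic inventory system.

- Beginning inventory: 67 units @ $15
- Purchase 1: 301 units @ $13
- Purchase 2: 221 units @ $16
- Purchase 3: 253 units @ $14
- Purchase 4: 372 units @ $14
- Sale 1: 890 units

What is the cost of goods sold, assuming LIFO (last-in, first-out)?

Sale 1 (890) [LIFO — newest first]: 372 @ $14 + 253 @ $14 + 221 @ $16 + 44 @ $13 = $12,858
Ending inventory: 67 @ $15 + 257 @ $13 = $4,346

COGS = $12,858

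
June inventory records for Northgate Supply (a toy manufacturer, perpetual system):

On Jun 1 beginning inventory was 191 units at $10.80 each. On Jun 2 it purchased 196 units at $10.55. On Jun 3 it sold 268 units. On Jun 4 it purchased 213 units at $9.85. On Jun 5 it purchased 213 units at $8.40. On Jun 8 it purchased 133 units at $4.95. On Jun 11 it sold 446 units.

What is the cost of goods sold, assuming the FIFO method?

Jun 3, 268 sold [FIFO — oldest first]: 191 @ $10.80 + 77 @ $10.55 = $2,875.15
Jun 11, 446 sold [FIFO — oldest first]: 119 @ $10.55 + 213 @ $9.85 + 114 @ $8.40 = $4,311.10
Total COGS = $2,875.15 + $4,311.10 = $7,186.25
Ending inventory: 99 @ $8.40 + 133 @ $4.95 = $1,489.95
Check: goods available $8,676.20 = COGS $7,186.25 + ending $1,489.95

COGS = $7,186.25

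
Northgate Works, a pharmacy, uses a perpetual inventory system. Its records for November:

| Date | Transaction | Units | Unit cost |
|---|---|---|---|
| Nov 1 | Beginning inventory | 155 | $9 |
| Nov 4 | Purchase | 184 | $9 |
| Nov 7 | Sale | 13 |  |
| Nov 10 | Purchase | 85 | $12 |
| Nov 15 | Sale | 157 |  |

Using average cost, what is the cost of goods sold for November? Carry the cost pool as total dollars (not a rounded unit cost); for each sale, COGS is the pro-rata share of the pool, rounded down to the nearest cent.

COGS = $1,627.40

After Nov 1: 155 on hand, pool $1,395.00 (≈ $9.0000 each)
After Nov 4: 339 on hand, pool $3,051.00 (≈ $9.0000 each)
Nov 7, sell 13: 13/339 × $3,051.00 → $117.00
After Nov 10: 411 on hand, pool $3,954.00 (≈ $9.6204 each)
Nov 15, sell 157: 157/411 × $3,954.00 → $1,510.40
Total COGS = $117.00 + $1,510.40 = $1,627.40
Ending inventory (cost pool remaining) = $2,443.60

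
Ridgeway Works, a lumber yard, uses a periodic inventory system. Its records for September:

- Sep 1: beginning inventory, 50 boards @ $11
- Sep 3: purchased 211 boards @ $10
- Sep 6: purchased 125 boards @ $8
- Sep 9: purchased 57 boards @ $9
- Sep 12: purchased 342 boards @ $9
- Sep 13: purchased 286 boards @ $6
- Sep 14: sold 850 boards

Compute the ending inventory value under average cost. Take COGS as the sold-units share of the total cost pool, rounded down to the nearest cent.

Sep 14, sell 850: 850/1071 × $8,967.00 → $7,116.66
Ending inventory (cost pool remaining) = $1,850.34
Check: goods available $8,967.00 = COGS $7,116.66 + ending $1,850.34

Ending inventory = $1,850.34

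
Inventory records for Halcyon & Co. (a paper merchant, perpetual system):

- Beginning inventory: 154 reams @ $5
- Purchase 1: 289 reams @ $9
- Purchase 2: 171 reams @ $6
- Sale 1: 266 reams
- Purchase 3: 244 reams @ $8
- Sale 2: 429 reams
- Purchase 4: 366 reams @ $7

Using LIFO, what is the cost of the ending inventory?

Sale 1 (266) [LIFO — newest first]: 171 @ $6 + 95 @ $9 = $1,881
Sale 2 (429) [LIFO — newest first]: 244 @ $8 + 185 @ $9 = $3,617
Total COGS = $1,881 + $3,617 = $5,498
Ending inventory: 154 @ $5 + 9 @ $9 + 366 @ $7 = $3,413
Check: goods available $8,911 = COGS $5,498 + ending $3,413

Ending inventory = $3,413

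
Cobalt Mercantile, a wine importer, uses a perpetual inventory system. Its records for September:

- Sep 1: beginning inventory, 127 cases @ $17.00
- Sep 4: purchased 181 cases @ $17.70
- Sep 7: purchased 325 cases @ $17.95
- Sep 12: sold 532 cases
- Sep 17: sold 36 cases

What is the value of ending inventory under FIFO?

Sep 12, 532 sold [FIFO — oldest first]: 127 @ $17.00 + 181 @ $17.70 + 224 @ $17.95 = $9,383.50
Sep 17, 36 sold [FIFO — oldest first]: 36 @ $17.95 = $646.20
Total COGS = $9,383.50 + $646.20 = $10,029.70
Ending inventory: 65 @ $17.95 = $1,166.75

Ending inventory = $1,166.75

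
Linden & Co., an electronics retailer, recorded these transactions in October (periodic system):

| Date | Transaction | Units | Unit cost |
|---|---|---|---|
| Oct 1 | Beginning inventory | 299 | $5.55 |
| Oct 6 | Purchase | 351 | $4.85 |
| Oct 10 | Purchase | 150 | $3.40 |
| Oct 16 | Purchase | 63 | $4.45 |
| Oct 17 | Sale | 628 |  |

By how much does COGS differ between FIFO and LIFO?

FIFO COGS: 299 @ $5.55 + 329 @ $4.85 = $3,255.10
LIFO COGS: 63 @ $4.45 + 150 @ $3.40 + 351 @ $4.85 + 64 @ $5.55 = $2,847.90
Difference = |$3,255.10 − $2,847.90| = $407.20

$407.20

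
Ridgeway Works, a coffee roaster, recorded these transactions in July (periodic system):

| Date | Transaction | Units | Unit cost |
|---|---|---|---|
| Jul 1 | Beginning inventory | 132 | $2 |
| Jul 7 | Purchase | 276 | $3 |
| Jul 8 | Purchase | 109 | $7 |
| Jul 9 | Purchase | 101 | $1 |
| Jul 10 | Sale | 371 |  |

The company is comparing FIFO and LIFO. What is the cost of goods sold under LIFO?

FIFO COGS: 132 @ $2 + 239 @ $3 = $981
LIFO COGS: 101 @ $1 + 109 @ $7 + 161 @ $3 = $1,347

COGS = $1,347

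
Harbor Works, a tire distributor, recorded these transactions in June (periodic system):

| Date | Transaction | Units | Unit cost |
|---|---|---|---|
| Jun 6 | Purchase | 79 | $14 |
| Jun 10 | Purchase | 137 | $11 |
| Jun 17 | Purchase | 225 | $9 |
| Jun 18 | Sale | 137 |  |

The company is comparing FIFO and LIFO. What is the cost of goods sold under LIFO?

FIFO COGS: 79 @ $14 + 58 @ $11 = $1,744
LIFO COGS: 137 @ $9 = $1,233

COGS = $1,233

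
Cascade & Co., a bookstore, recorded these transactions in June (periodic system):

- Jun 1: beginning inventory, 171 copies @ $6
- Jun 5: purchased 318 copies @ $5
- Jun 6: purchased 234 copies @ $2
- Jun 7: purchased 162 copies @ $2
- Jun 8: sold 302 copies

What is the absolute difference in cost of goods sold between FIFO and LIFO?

FIFO COGS: 171 @ $6 + 131 @ $5 = $1,681
LIFO COGS: 162 @ $2 + 140 @ $2 = $604
Difference = |$1,681 − $604| = $1,077

$1,077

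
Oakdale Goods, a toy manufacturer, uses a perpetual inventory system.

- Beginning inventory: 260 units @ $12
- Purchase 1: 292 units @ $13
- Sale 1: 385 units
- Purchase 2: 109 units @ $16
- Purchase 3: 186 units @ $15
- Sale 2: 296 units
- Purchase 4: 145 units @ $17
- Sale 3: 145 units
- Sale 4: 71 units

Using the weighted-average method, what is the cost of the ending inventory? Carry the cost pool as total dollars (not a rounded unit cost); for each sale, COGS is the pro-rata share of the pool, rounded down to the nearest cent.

After Beginning: 260 on hand, pool $3,120.00 (≈ $12.0000 each)
After Purchase 1: 552 on hand, pool $6,916.00 (≈ $12.5290 each)
Sale 1, sell 385: 385/552 × $6,916.00 → $4,823.65
After Purchase 2: 276 on hand, pool $3,836.35 (≈ $13.8998 each)
After Purchase 3: 462 on hand, pool $6,626.35 (≈ $14.3427 each)
Sale 2, sell 296: 296/462 × $6,626.35 → $4,245.45
After Purchase 4: 311 on hand, pool $4,845.90 (≈ $15.5817 each)
Sale 3, sell 145: 145/311 × $4,845.90 → $2,259.34
Sale 4, sell 71: 71/166 × $2,586.56 → $1,106.29
Total COGS = $4,823.65 + $4,245.45 + $2,259.34 + $1,106.29 = $12,434.73
Ending inventory (cost pool remaining) = $1,480.27
Check: goods available $13,915.00 = COGS $12,434.73 + ending $1,480.27

Ending inventory = $1,480.27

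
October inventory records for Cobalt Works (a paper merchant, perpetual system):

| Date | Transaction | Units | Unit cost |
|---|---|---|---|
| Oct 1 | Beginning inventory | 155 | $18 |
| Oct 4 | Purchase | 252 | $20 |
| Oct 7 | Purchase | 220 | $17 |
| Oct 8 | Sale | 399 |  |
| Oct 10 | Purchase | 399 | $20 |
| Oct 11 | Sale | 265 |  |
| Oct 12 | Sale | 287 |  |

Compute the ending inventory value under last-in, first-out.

Ending inventory = $1,350

Oct 8, 399 sold [LIFO — newest first]: 220 @ $17 + 179 @ $20 = $7,320
Oct 11, 265 sold [LIFO — newest first]: 265 @ $20 = $5,300
Oct 12, 287 sold [LIFO — newest first]: 134 @ $20 + 73 @ $20 + 80 @ $18 = $5,580
Total COGS = $7,320 + $5,300 + $5,580 = $18,200
Ending inventory: 75 @ $18 = $1,350
Check: goods available $19,550 = COGS $18,200 + ending $1,350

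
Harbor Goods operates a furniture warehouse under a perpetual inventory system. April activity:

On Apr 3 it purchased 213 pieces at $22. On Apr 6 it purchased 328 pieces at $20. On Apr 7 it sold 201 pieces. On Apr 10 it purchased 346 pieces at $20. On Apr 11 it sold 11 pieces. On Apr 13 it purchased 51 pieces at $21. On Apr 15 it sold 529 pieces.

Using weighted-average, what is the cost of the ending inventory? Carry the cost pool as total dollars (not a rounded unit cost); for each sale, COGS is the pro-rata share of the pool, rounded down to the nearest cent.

Ending inventory = $4,025.33

After Apr 3: 213 on hand, pool $4,686.00 (≈ $22.0000 each)
After Apr 6: 541 on hand, pool $11,246.00 (≈ $20.7874 each)
Apr 7, sell 201: 201/541 × $11,246.00 → $4,178.27
After Apr 10: 686 on hand, pool $13,987.73 (≈ $20.3903 each)
Apr 11, sell 11: 11/686 × $13,987.73 → $224.29
After Apr 13: 726 on hand, pool $14,834.44 (≈ $20.4331 each)
Apr 15, sell 529: 529/726 × $14,834.44 → $10,809.11
Total COGS = $4,178.27 + $224.29 + $10,809.11 = $15,211.67
Ending inventory (cost pool remaining) = $4,025.33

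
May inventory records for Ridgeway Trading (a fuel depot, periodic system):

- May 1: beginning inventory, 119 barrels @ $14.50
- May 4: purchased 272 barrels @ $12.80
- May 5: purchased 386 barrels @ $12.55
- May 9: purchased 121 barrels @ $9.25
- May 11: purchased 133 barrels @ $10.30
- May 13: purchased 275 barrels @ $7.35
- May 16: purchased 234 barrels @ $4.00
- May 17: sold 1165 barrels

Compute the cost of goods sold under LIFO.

COGS = $10,495.50

May 17, 1165 sold [LIFO — newest first]: 234 @ $4.00 + 275 @ $7.35 + 133 @ $10.30 + 121 @ $9.25 + 386 @ $12.55 + 16 @ $12.80 = $10,495.50
Ending inventory: 119 @ $14.50 + 256 @ $12.80 = $5,002.30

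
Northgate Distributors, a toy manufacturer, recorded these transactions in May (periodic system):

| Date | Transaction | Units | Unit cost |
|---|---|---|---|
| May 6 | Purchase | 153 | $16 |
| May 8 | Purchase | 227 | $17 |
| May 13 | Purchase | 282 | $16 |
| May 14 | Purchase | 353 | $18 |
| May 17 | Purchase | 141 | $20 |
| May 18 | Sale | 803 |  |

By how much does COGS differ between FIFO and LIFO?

FIFO COGS: 153 @ $16 + 227 @ $17 + 282 @ $16 + 141 @ $18 = $13,357
LIFO COGS: 141 @ $20 + 353 @ $18 + 282 @ $16 + 27 @ $17 = $14,145
Difference = |$13,357 − $14,145| = $788

$788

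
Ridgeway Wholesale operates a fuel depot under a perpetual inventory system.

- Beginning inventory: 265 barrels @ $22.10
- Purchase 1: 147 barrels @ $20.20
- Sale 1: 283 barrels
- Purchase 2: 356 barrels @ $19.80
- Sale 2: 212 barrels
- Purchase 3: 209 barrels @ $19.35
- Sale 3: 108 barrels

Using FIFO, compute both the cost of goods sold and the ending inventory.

Sale 1 (283) [FIFO — oldest first]: 265 @ $22.10 + 18 @ $20.20 = $6,220.10
Sale 2 (212) [FIFO — oldest first]: 129 @ $20.20 + 83 @ $19.80 = $4,249.20
Sale 3 (108) [FIFO — oldest first]: 108 @ $19.80 = $2,138.40
Total COGS = $6,220.10 + $4,249.20 + $2,138.40 = $12,607.70
Ending inventory: 165 @ $19.80 + 209 @ $19.35 = $7,311.15

COGS = $12,607.70; ending inventory = $7,311.15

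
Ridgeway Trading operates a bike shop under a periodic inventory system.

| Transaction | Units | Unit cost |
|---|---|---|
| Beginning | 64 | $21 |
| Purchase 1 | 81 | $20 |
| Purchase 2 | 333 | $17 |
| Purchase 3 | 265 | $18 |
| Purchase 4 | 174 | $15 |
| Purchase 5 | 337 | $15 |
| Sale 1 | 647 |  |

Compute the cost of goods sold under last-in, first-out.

COGS = $10,113

Sale 1 (647) [LIFO — newest first]: 337 @ $15 + 174 @ $15 + 136 @ $18 = $10,113
Ending inventory: 64 @ $21 + 81 @ $20 + 333 @ $17 + 129 @ $18 = $10,947
Check: goods available $21,060 = COGS $10,113 + ending $10,947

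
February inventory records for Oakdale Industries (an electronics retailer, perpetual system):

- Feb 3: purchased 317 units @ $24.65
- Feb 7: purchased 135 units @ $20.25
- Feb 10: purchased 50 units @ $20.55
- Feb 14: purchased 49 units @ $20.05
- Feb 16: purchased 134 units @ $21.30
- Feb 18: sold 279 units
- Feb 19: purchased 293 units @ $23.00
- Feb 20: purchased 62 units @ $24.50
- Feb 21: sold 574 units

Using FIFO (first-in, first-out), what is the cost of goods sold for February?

Feb 18, 279 sold [FIFO — oldest first]: 279 @ $24.65 = $6,877.35
Feb 21, 574 sold [FIFO — oldest first]: 38 @ $24.65 + 135 @ $20.25 + 50 @ $20.55 + 49 @ $20.05 + 134 @ $21.30 + 168 @ $23.00 = $12,398.60
Total COGS = $6,877.35 + $12,398.60 = $19,275.95
Ending inventory: 125 @ $23.00 + 62 @ $24.50 = $4,394.00
Check: goods available $23,669.95 = COGS $19,275.95 + ending $4,394.00

COGS = $19,275.95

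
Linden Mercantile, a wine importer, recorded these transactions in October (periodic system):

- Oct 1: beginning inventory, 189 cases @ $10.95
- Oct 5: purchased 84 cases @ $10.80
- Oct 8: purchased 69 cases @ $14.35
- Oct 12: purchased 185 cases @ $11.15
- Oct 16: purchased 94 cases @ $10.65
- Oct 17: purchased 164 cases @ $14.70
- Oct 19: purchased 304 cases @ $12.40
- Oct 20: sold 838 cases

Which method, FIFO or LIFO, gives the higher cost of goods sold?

LIFO

FIFO COGS: 189 @ $10.95 + 84 @ $10.80 + 69 @ $14.35 + 185 @ $11.15 + 94 @ $10.65 + 164 @ $14.70 + 53 @ $12.40 = $10,098.75
LIFO COGS: 304 @ $12.40 + 164 @ $14.70 + 94 @ $10.65 + 185 @ $11.15 + 69 @ $14.35 + 22 @ $10.80 = $10,472.00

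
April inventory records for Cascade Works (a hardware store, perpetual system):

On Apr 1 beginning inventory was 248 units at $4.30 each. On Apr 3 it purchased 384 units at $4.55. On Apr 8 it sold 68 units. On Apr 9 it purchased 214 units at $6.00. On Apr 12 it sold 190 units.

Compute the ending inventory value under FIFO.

Apr 8, 68 sold [FIFO — oldest first]: 68 @ $4.30 = $292.40
Apr 12, 190 sold [FIFO — oldest first]: 180 @ $4.30 + 10 @ $4.55 = $819.50
Total COGS = $292.40 + $819.50 = $1,111.90
Ending inventory: 374 @ $4.55 + 214 @ $6.00 = $2,985.70
Check: goods available $4,097.60 = COGS $1,111.90 + ending $2,985.70

Ending inventory = $2,985.70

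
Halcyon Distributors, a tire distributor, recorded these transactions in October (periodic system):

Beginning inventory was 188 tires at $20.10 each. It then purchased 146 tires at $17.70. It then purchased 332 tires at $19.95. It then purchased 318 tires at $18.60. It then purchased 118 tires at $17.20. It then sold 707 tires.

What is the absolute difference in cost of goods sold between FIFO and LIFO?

$398.15

FIFO COGS: 188 @ $20.10 + 146 @ $17.70 + 332 @ $19.95 + 41 @ $18.60 = $13,749.00
LIFO COGS: 118 @ $17.20 + 318 @ $18.60 + 271 @ $19.95 = $13,350.85
Difference = |$13,749.00 − $13,350.85| = $398.15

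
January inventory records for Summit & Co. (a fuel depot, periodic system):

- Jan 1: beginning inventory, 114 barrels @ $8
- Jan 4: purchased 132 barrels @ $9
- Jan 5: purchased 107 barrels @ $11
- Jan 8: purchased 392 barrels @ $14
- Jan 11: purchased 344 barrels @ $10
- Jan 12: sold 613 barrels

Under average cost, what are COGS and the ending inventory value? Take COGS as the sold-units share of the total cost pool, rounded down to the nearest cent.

COGS = $6,870.21; ending inventory = $5,334.79

Jan 12, sell 613: 613/1089 × $12,205.00 → $6,870.21
Ending inventory (cost pool remaining) = $5,334.79
Check: goods available $12,205.00 = COGS $6,870.21 + ending $5,334.79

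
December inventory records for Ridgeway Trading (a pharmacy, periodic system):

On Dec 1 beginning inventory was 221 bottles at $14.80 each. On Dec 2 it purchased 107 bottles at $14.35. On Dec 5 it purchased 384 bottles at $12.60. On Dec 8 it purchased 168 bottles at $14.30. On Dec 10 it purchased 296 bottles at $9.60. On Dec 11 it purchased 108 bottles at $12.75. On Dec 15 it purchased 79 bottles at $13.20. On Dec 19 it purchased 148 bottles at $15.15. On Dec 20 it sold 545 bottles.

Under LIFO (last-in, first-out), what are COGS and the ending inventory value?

Dec 20, 545 sold [LIFO — newest first]: 148 @ $15.15 + 79 @ $13.20 + 108 @ $12.75 + 210 @ $9.60 = $6,678.00
Ending inventory: 221 @ $14.80 + 107 @ $14.35 + 384 @ $12.60 + 168 @ $14.30 + 86 @ $9.60 = $12,872.65
Check: goods available $19,550.65 = COGS $6,678.00 + ending $12,872.65

COGS = $6,678.00; ending inventory = $12,872.65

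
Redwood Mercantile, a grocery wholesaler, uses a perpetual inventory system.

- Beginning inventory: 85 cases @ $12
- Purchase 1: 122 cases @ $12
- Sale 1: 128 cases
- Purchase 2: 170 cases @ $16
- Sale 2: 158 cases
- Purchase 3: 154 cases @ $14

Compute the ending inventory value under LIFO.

Ending inventory = $3,296

Sale 1 (128) [LIFO — newest first]: 122 @ $12 + 6 @ $12 = $1,536
Sale 2 (158) [LIFO — newest first]: 158 @ $16 = $2,528
Total COGS = $1,536 + $2,528 = $4,064
Ending inventory: 79 @ $12 + 12 @ $16 + 154 @ $14 = $3,296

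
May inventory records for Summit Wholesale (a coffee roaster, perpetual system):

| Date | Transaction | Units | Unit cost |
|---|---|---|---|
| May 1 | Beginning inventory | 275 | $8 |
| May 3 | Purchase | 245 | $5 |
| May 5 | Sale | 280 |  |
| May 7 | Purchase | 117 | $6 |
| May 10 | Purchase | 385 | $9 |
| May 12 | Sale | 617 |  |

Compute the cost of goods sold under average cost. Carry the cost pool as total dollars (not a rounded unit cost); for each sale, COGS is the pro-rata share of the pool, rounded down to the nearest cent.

COGS = $6,623.70

After May 1: 275 on hand, pool $2,200.00 (≈ $8.0000 each)
After May 3: 520 on hand, pool $3,425.00 (≈ $6.5865 each)
May 5, sell 280: 280/520 × $3,425.00 → $1,844.23
After May 7: 357 on hand, pool $2,282.77 (≈ $6.3943 each)
After May 10: 742 on hand, pool $5,747.77 (≈ $7.7463 each)
May 12, sell 617: 617/742 × $5,747.77 → $4,779.47
Total COGS = $1,844.23 + $4,779.47 = $6,623.70
Ending inventory (cost pool remaining) = $968.30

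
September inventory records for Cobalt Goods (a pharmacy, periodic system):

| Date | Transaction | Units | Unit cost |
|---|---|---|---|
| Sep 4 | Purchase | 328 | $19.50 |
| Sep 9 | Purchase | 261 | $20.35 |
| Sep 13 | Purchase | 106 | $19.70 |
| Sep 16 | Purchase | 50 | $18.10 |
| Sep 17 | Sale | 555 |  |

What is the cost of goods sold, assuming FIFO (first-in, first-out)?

Sep 17, 555 sold [FIFO — oldest first]: 328 @ $19.50 + 227 @ $20.35 = $11,015.45
Ending inventory: 34 @ $20.35 + 106 @ $19.70 + 50 @ $18.10 = $3,685.10

COGS = $11,015.45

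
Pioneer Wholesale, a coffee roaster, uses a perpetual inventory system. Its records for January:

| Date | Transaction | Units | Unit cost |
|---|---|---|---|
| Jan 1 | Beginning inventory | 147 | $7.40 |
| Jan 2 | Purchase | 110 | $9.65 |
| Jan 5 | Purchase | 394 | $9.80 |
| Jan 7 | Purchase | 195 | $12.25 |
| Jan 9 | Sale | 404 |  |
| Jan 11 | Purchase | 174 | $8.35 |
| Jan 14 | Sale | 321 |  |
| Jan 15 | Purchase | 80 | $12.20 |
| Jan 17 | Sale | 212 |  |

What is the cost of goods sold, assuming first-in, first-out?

COGS = $9,159.10

Jan 9, 404 sold [FIFO — oldest first]: 147 @ $7.40 + 110 @ $9.65 + 147 @ $9.80 = $3,589.90
Jan 14, 321 sold [FIFO — oldest first]: 247 @ $9.80 + 74 @ $12.25 = $3,327.10
Jan 17, 212 sold [FIFO — oldest first]: 121 @ $12.25 + 91 @ $8.35 = $2,242.10
Total COGS = $3,589.90 + $3,327.10 + $2,242.10 = $9,159.10
Ending inventory: 83 @ $8.35 + 80 @ $12.20 = $1,669.05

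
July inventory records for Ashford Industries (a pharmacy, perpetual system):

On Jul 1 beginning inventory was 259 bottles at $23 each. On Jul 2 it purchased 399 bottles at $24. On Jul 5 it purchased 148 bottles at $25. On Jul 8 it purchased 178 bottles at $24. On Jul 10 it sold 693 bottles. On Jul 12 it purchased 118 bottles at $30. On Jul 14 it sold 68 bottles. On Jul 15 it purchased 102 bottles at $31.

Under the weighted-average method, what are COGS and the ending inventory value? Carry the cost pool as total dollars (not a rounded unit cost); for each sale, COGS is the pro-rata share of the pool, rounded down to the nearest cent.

COGS = $18,298.07; ending inventory = $11,908.93

After Jul 1: 259 on hand, pool $5,957.00 (≈ $23.0000 each)
After Jul 2: 658 on hand, pool $15,533.00 (≈ $23.6064 each)
After Jul 5: 806 on hand, pool $19,233.00 (≈ $23.8623 each)
After Jul 8: 984 on hand, pool $23,505.00 (≈ $23.8872 each)
Jul 10, sell 693: 693/984 × $23,505.00 → $16,553.82
After Jul 12: 409 on hand, pool $10,491.18 (≈ $25.6508 each)
Jul 14, sell 68: 68/409 × $10,491.18 → $1,744.25
After Jul 15: 443 on hand, pool $11,908.93 (≈ $26.8825 each)
Total COGS = $16,553.82 + $1,744.25 = $18,298.07
Ending inventory (cost pool remaining) = $11,908.93
Check: goods available $30,207.00 = COGS $18,298.07 + ending $11,908.93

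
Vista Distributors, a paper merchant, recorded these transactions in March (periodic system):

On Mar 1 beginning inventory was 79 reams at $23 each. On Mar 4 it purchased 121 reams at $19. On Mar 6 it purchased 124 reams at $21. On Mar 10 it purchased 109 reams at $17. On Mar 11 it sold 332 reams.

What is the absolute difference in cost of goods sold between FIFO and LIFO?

$518

FIFO COGS: 79 @ $23 + 121 @ $19 + 124 @ $21 + 8 @ $17 = $6,856
LIFO COGS: 109 @ $17 + 124 @ $21 + 99 @ $19 = $6,338
Difference = |$6,856 − $6,338| = $518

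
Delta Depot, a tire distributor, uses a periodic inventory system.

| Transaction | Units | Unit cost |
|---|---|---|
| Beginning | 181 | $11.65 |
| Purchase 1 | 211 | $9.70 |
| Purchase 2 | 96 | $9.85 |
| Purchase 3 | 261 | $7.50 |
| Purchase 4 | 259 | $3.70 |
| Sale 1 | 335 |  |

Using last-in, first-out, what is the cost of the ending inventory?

Ending inventory = $6,488.45

Sale 1 (335) [LIFO — newest first]: 259 @ $3.70 + 76 @ $7.50 = $1,528.30
Ending inventory: 181 @ $11.65 + 211 @ $9.70 + 96 @ $9.85 + 185 @ $7.50 = $6,488.45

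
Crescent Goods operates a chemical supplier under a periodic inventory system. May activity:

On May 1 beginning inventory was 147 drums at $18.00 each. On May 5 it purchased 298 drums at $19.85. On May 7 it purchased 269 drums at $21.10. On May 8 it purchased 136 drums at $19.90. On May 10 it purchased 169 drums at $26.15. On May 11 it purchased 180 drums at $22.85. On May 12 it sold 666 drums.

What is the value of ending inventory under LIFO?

Ending inventory = $10,418.10

May 12, 666 sold [LIFO — newest first]: 180 @ $22.85 + 169 @ $26.15 + 136 @ $19.90 + 181 @ $21.10 = $15,057.85
Ending inventory: 147 @ $18.00 + 298 @ $19.85 + 88 @ $21.10 = $10,418.10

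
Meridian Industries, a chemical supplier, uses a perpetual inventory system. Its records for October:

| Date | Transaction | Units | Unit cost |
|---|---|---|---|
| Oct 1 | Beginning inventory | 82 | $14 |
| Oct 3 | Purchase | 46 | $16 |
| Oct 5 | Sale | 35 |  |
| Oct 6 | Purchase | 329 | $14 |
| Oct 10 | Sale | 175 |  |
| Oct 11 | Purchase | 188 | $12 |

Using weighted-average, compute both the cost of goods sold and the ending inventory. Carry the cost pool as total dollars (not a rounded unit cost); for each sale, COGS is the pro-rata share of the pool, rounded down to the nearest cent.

After Oct 1: 82 on hand, pool $1,148.00 (≈ $14.0000 each)
After Oct 3: 128 on hand, pool $1,884.00 (≈ $14.7188 each)
Oct 5, sell 35: 35/128 × $1,884.00 → $515.15
After Oct 6: 422 on hand, pool $5,974.85 (≈ $14.1584 each)
Oct 10, sell 175: 175/422 × $5,974.85 → $2,477.72
After Oct 11: 435 on hand, pool $5,753.13 (≈ $13.2256 each)
Total COGS = $515.15 + $2,477.72 = $2,992.87
Ending inventory (cost pool remaining) = $5,753.13
Check: goods available $8,746.00 = COGS $2,992.87 + ending $5,753.13

COGS = $2,992.87; ending inventory = $5,753.13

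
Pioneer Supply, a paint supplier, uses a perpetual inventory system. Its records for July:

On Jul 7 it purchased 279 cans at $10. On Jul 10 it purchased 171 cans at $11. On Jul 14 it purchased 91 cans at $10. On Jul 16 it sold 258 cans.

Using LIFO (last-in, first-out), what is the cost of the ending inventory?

Jul 16, 258 sold [LIFO — newest first]: 91 @ $10 + 167 @ $11 = $2,747
Ending inventory: 279 @ $10 + 4 @ $11 = $2,834

Ending inventory = $2,834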